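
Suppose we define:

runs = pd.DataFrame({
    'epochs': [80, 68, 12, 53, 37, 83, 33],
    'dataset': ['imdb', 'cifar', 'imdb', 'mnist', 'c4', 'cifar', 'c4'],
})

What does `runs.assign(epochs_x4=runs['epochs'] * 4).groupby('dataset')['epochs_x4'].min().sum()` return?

664

add column epochs_x4 = runs['epochs'] * 4:
   epochs dataset  epochs_x4
0      80    imdb        320
1      68   cifar        272
2      12    imdb         48
3      53   mnist        212
4      37      c4        148
5      83   cifar        332
6      33      c4        132
group by dataset, min of epochs_x4:
dataset
c4       132
cifar    272
imdb      48
mnist    212
Name: epochs_x4, dtype: int64
So sum() = 664.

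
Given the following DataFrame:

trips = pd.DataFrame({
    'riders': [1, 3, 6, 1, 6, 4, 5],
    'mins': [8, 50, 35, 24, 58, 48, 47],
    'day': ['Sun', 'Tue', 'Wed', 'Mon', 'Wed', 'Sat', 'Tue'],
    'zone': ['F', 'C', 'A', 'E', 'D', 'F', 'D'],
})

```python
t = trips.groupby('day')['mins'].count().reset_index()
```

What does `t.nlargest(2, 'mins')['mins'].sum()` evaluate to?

4

group by day, count of mins:
day
Mon    1
Sat    1
Sun    1
Tue    2
Wed    2
Name: mins, dtype: int64
reset_index():
   day  mins
0  Mon     1
1  Sat     1
2  Sun     1
3  Tue     2
4  Wed     2
take 2 rows with largest mins:
   day  mins
3  Tue     2
4  Wed     2
Then the sum of column 'mins': 4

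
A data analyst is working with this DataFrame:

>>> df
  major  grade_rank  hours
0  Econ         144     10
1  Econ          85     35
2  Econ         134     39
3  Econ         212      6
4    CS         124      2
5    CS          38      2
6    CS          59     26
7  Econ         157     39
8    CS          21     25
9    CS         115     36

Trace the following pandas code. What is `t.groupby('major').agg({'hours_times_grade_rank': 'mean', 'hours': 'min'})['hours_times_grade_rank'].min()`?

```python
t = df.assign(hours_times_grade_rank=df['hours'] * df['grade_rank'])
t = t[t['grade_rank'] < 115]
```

add column hours_times_grade_rank = df['hours'] * df['grade_rank']:
  major  grade_rank  hours  hours_times_grade_rank
0  Econ         144     10                    1440
1  Econ          85     35                    2975
2  Econ         134     39                    5226
3  Econ         212      6                    1272
4    CS         124      2                     248
5    CS          38      2                      76
6    CS          59     26                    1534
7  Econ         157     39                    6123
8    CS          21     25                     525
9    CS         115     36                    4140
filter rows where grade_rank < 115:
  major  grade_rank  hours  hours_times_grade_rank
1  Econ          85     35                    2975
5    CS          38      2                      76
6    CS          59     26                    1534
8    CS          21     25                     525
group by major: mean(hours_times_grade_rank), min(hours):
       hours_times_grade_rank  hours
major                               
CS                 711.666667      2
Econ              2975.000000     35
The min of column 'hours_times_grade_rank' is 711.666666667.

711.666666667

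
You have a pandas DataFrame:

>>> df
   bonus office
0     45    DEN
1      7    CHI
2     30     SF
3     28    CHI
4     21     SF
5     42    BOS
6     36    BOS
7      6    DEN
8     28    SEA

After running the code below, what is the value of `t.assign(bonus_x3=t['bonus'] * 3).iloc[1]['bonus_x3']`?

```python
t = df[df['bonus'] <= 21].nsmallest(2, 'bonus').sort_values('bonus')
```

21

filter rows where bonus <= 21:
   bonus office
1      7    CHI
4     21     SF
7      6    DEN
take 2 rows with smallest bonus:
   bonus office
7      6    DEN
1      7    CHI
sort by bonus:
   bonus office
7      6    DEN
1      7    CHI
add column bonus_x3 = t['bonus'] * 3:
   bonus office  bonus_x3
7      6    DEN        18
1      7    CHI        21
Finally, value at position 1, column 'bonus_x3' = 21.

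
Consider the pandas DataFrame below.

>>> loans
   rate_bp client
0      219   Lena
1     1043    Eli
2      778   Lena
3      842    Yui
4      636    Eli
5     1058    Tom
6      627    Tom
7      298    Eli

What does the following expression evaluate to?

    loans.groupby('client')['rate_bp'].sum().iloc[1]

group by client, sum of rate_bp:
client
Eli     1977
Lena     997
Tom     1685
Yui      842
Name: rate_bp, dtype: int64

997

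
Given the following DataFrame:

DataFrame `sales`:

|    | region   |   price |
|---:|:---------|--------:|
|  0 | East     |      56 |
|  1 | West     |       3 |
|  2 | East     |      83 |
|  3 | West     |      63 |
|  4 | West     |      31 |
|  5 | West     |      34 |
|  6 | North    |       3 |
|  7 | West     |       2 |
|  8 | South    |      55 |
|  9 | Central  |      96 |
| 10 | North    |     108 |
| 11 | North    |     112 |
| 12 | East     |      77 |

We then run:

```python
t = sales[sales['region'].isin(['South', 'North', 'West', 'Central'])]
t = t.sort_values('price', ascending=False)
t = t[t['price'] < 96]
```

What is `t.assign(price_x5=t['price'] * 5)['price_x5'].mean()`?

filter rows where region in ['South', 'North', 'West', 'Central']:
     region  price
1      West      3
3      West     63
4      West     31
5      West     34
6     North      3
7      West      2
8     South     55
9   Central     96
10    North    108
11    North    112
sort by price descending:
     region  price
11    North    112
10    North    108
9   Central     96
3      West     63
8     South     55
5      West     34
4      West     31
1      West      3
6     North      3
7      West      2
filter rows where price < 96:
  region  price
3   West     63
8  South     55
5   West     34
4   West     31
1   West      3
6  North      3
7   West      2
add column price_x5 = t['price'] * 5:
  region  price  price_x5
3   West     63       315
8  South     55       275
5   West     34       170
4   West     31       155
1   West      3        15
6  North      3        15
7   West      2        10
mean of column 'price_x5' → 136.428571429

136.428571429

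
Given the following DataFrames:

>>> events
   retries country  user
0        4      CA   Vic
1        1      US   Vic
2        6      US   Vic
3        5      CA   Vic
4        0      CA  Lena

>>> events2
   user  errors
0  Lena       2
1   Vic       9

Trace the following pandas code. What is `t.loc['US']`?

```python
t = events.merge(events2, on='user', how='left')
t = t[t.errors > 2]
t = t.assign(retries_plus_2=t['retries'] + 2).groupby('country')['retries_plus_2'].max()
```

8

merge on 'user' (how='left') → 5 rows:
   retries country  user  errors
0        4      CA   Vic       9
1        1      US   Vic       9
2        6      US   Vic       9
3        5      CA   Vic       9
4        0      CA  Lena       2
filter rows where errors > 2:
   retries country user  errors
0        4      CA  Vic       9
1        1      US  Vic       9
2        6      US  Vic       9
3        5      CA  Vic       9
add column retries_plus_2 = t['retries'] + 2:
   retries country user  errors  retries_plus_2
0        4      CA  Vic       9               6
1        1      US  Vic       9               3
2        6      US  Vic       9               8
3        5      CA  Vic       9               7
group by country, max of retries_plus_2:
country
CA    7
US    8
Name: retries_plus_2, dtype: int64
So loc['US'] = 8.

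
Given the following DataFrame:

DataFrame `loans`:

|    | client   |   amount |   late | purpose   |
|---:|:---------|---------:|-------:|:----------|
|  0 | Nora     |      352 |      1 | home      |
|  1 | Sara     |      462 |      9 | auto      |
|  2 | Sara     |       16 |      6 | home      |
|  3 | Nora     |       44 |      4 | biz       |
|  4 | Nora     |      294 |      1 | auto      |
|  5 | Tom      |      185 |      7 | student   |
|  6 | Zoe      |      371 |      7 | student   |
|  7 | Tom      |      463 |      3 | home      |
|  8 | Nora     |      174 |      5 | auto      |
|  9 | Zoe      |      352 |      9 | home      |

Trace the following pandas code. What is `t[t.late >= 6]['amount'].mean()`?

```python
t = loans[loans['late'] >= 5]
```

filter rows where late >= 5:
  client  amount  late  purpose
1   Sara     462     9     auto
2   Sara      16     6     home
5    Tom     185     7  student
6    Zoe     371     7  student
8   Nora     174     5     auto
9    Zoe     352     9     home
filter rows where late >= 6:
  client  amount  late  purpose
1   Sara     462     9     auto
2   Sara      16     6     home
5    Tom     185     7  student
6    Zoe     371     7  student
9    Zoe     352     9     home
Hence 277.2.

277.2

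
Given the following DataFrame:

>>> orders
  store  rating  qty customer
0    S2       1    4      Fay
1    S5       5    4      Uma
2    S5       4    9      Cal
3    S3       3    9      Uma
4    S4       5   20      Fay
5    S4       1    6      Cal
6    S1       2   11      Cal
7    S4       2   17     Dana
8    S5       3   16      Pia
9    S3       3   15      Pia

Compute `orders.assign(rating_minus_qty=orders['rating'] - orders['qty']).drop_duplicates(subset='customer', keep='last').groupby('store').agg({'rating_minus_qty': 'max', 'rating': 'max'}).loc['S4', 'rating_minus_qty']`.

add column rating_minus_qty = orders['rating'] - orders['qty']:
  store  rating  qty customer  rating_minus_qty
0    S2       1    4      Fay                -3
1    S5       5    4      Uma                 1
2    S5       4    9      Cal                -5
3    S3       3    9      Uma                -6
4    S4       5   20      Fay               -15
5    S4       1    6      Cal                -5
6    S1       2   11      Cal                -9
7    S4       2   17     Dana               -15
8    S5       3   16      Pia               -13
9    S3       3   15      Pia               -12
drop duplicate customer (keep=last):
  store  rating  qty customer  rating_minus_qty
3    S3       3    9      Uma                -6
4    S4       5   20      Fay               -15
6    S1       2   11      Cal                -9
7    S4       2   17     Dana               -15
9    S3       3   15      Pia               -12
group by store: max(rating_minus_qty), max(rating):
       rating_minus_qty  rating
store                          
S1                   -9       2
S3                   -6       3
S4                  -15       5
Finally, value at row 'S4', column 'rating_minus_qty' = -15.

-15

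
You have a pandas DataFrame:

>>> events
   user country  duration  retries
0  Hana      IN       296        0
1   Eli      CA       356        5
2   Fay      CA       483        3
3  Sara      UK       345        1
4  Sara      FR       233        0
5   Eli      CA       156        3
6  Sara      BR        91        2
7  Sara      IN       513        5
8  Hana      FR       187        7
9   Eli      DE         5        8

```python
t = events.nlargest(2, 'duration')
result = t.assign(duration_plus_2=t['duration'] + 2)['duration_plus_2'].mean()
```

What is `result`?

take 2 rows with largest duration:
   user country  duration  retries
7  Sara      IN       513        5
2   Fay      CA       483        3
add column duration_plus_2 = t['duration'] + 2:
   user country  duration  retries  duration_plus_2
7  Sara      IN       513        5              515
2   Fay      CA       483        3              485
Reading off the mean of column 'duration_plus_2', we get 500.0.

500.0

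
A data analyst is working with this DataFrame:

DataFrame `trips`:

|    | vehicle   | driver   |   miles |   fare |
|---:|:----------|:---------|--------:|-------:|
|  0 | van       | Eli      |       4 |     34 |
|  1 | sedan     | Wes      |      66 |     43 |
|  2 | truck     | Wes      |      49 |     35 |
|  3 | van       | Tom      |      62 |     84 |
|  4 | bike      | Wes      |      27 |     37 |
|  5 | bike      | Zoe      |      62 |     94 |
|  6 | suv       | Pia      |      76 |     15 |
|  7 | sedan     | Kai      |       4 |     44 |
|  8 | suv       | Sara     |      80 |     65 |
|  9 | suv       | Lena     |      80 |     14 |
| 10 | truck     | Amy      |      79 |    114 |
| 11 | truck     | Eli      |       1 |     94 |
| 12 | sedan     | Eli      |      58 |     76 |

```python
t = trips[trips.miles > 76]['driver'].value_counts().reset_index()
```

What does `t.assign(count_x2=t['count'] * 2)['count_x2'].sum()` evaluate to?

6

filter rows where miles > 76:
   vehicle driver  miles  fare
8      suv   Sara     80    65
9      suv   Lena     80    14
10   truck    Amy     79   114
value_counts of driver:
driver
Sara    1
Lena    1
Amy     1
Name: count, dtype: int64
reset_index():
  driver  count
0   Sara      1
1   Lena      1
2    Amy      1
add column count_x2 = t['count'] * 2:
  driver  count  count_x2
0   Sara      1         2
1   Lena      1         2
2    Amy      1         2
Taking the sum of column 'count_x2' gives 6.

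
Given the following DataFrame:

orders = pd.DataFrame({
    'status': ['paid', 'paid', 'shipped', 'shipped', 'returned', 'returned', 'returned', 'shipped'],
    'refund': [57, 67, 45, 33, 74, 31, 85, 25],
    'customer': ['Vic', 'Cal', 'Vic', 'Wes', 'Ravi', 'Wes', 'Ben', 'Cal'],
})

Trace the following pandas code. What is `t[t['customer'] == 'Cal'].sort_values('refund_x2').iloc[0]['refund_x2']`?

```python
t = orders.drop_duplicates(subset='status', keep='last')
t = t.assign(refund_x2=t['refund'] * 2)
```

drop duplicate status (keep=last):
     status  refund customer
1      paid      67      Cal
6  returned      85      Ben
7   shipped      25      Cal
add column refund_x2 = t['refund'] * 2:
     status  refund customer  refund_x2
1      paid      67      Cal        134
6  returned      85      Ben        170
7   shipped      25      Cal         50
filter rows where customer == 'Cal':
    status  refund customer  refund_x2
1     paid      67      Cal        134
7  shipped      25      Cal         50
sort by refund_x2:
    status  refund customer  refund_x2
7  shipped      25      Cal         50
1     paid      67      Cal        134
Hence 50.

50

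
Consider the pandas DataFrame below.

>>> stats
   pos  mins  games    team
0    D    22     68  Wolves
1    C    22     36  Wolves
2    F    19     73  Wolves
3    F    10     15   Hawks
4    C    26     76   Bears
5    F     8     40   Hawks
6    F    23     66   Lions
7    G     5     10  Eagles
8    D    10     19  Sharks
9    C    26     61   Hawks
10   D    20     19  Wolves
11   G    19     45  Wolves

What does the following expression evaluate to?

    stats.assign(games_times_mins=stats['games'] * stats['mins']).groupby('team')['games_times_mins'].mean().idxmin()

add column games_times_mins = stats['games'] * stats['mins']:
   pos  mins  games    team  games_times_mins
0    D    22     68  Wolves              1496
1    C    22     36  Wolves               792
2    F    19     73  Wolves              1387
3    F    10     15   Hawks               150
4    C    26     76   Bears              1976
5    F     8     40   Hawks               320
6    F    23     66   Lions              1518
7    G     5     10  Eagles                50
8    D    10     19  Sharks               190
9    C    26     61   Hawks              1586
10   D    20     19  Wolves               380
11   G    19     45  Wolves               855
group by team, mean of games_times_mins:
team
Bears     1976.000000
Eagles      50.000000
Hawks      685.333333
Lions     1518.000000
Sharks     190.000000
Wolves     982.000000
Name: games_times_mins, dtype: float64
Hence Eagles.

Eagles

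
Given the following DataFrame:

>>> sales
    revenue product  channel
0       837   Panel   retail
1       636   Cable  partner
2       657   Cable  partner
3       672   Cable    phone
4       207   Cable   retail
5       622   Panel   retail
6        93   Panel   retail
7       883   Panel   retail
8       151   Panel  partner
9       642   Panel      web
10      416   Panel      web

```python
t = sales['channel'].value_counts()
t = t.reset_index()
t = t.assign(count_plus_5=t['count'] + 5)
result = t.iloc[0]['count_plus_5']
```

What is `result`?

10

value_counts of channel:
channel
retail     5
partner    3
web        2
phone      1
Name: count, dtype: int64
reset_index():
   channel  count
0   retail      5
1  partner      3
2      web      2
3    phone      1
add column count_plus_5 = t['count'] + 5:
   channel  count  count_plus_5
0   retail      5            10
1  partner      3             8
2      web      2             7
3    phone      1             6
Hence 10.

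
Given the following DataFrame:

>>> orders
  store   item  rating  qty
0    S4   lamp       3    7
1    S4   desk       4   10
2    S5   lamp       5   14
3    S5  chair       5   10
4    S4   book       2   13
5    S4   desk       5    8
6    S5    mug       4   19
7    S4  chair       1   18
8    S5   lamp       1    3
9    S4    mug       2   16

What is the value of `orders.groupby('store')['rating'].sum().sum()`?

group by store, sum of rating:
store
S4    17
S5    15
Name: rating, dtype: int64
Finally, sum of the resulting series = 32.

32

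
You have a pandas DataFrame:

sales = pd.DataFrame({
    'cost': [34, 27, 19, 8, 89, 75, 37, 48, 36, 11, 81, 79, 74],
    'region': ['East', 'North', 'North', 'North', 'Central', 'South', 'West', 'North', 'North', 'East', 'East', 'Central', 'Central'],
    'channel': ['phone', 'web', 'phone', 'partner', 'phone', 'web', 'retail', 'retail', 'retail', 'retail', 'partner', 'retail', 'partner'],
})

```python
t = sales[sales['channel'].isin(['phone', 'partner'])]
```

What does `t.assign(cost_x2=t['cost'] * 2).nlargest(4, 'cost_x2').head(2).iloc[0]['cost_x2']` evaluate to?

178

filter rows where channel in ['phone', 'partner']:
    cost   region  channel
0     34     East    phone
2     19    North    phone
3      8    North  partner
4     89  Central    phone
10    81     East  partner
12    74  Central  partner
add column cost_x2 = t['cost'] * 2:
    cost   region  channel  cost_x2
0     34     East    phone       68
2     19    North    phone       38
3      8    North  partner       16
4     89  Central    phone      178
10    81     East  partner      162
12    74  Central  partner      148
take 4 rows with largest cost_x2:
    cost   region  channel  cost_x2
4     89  Central    phone      178
10    81     East  partner      162
12    74  Central  partner      148
0     34     East    phone       68
take first 2 rows:
    cost   region  channel  cost_x2
4     89  Central    phone      178
10    81     East  partner      162
Hence 178.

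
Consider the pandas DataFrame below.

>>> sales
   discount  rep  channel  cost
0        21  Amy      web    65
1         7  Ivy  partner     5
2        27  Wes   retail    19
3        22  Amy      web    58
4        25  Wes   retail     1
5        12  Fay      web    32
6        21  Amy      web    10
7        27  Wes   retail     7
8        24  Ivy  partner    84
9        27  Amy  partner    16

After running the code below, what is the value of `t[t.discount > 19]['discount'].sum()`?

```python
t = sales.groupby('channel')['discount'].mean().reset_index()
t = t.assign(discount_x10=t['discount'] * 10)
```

45.6666666667

group by channel, mean of discount:
channel
partner    19.333333
retail     26.333333
web        19.000000
Name: discount, dtype: float64
reset_index():
   channel   discount
0  partner  19.333333
1   retail  26.333333
2      web  19.000000
add column discount_x10 = t['discount'] * 10:
   channel   discount  discount_x10
0  partner  19.333333    193.333333
1   retail  26.333333    263.333333
2      web  19.000000    190.000000
filter rows where discount > 19:
   channel   discount  discount_x10
0  partner  19.333333    193.333333
1   retail  26.333333    263.333333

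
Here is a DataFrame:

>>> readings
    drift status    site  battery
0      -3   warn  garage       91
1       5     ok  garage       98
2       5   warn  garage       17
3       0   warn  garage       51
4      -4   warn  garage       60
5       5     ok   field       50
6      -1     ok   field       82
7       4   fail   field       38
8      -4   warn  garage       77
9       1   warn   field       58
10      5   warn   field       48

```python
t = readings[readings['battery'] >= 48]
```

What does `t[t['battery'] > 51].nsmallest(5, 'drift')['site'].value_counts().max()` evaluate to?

3

filter rows where battery >= 48:
    drift status    site  battery
0      -3   warn  garage       91
1       5     ok  garage       98
3       0   warn  garage       51
4      -4   warn  garage       60
5       5     ok   field       50
6      -1     ok   field       82
8      -4   warn  garage       77
9       1   warn   field       58
10      5   warn   field       48
filter rows where battery > 51:
   drift status    site  battery
0     -3   warn  garage       91
1      5     ok  garage       98
4     -4   warn  garage       60
6     -1     ok   field       82
8     -4   warn  garage       77
9      1   warn   field       58
take 5 rows with smallest drift:
   drift status    site  battery
4     -4   warn  garage       60
8     -4   warn  garage       77
0     -3   warn  garage       91
6     -1     ok   field       82
9      1   warn   field       58
value_counts of site:
site
garage    3
field     2
Name: count, dtype: int64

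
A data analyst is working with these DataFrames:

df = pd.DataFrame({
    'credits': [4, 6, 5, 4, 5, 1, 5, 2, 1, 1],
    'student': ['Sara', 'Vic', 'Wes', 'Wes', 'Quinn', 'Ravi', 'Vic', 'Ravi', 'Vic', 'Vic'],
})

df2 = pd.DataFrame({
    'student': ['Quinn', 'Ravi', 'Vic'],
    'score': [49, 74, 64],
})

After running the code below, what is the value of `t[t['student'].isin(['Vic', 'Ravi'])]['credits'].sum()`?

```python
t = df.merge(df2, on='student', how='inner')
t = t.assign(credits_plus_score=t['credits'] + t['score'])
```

16

merge on 'student' (how='inner') → 7 rows:
   credits student  score
0        6     Vic     64
1        5   Quinn     49
2        1    Ravi     74
3        5     Vic     64
4        2    Ravi     74
5        1     Vic     64
6        1     Vic     64
add column credits_plus_score = t['credits'] + t['score']:
   credits student  score  credits_plus_score
0        6     Vic     64                  70
1        5   Quinn     49                  54
2        1    Ravi     74                  75
3        5     Vic     64                  69
4        2    Ravi     74                  76
5        1     Vic     64                  65
6        1     Vic     64                  65
filter rows where student in ['Vic', 'Ravi']:
   credits student  score  credits_plus_score
0        6     Vic     64                  70
2        1    Ravi     74                  75
3        5     Vic     64                  69
4        2    Ravi     74                  76
5        1     Vic     64                  65
6        1     Vic     64                  65
Hence 16.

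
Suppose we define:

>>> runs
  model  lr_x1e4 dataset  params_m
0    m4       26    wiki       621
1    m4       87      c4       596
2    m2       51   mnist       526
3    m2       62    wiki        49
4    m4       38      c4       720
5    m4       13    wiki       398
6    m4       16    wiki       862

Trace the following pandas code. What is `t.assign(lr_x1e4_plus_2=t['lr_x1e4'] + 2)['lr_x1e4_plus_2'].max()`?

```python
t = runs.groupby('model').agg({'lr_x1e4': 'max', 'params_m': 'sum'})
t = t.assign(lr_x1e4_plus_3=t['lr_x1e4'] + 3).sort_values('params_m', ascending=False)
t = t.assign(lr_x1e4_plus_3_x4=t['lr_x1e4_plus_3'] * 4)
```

89

group by model: max(lr_x1e4), sum(params_m):
       lr_x1e4  params_m
model                   
m2          62       575
m4          87      3197
add column lr_x1e4_plus_3 = t['lr_x1e4'] + 3:
       lr_x1e4  params_m  lr_x1e4_plus_3
model                                   
m2          62       575              65
m4          87      3197              90
sort by params_m descending:
       lr_x1e4  params_m  lr_x1e4_plus_3
model                                   
m4          87      3197              90
m2          62       575              65
add column lr_x1e4_plus_3_x4 = t['lr_x1e4_plus_3'] * 4:
       lr_x1e4  params_m  lr_x1e4_plus_3  lr_x1e4_plus_3_x4
model                                                      
m4          87      3197              90                360
m2          62       575              65                260
add column lr_x1e4_plus_2 = t['lr_x1e4'] + 2:
       lr_x1e4  params_m  lr_x1e4_plus_3  lr_x1e4_plus_3_x4  lr_x1e4_plus_2
model                                                                      
m4          87      3197              90                360              89
m2          62       575              65                260              64
Finally, max of column 'lr_x1e4_plus_2' = 89.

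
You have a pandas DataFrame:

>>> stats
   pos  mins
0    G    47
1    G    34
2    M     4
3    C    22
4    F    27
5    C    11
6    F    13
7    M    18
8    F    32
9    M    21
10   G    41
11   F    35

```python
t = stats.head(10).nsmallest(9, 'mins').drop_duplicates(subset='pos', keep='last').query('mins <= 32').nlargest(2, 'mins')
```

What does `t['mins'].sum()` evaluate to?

54

take first 10 rows:
  pos  mins
0   G    47
1   G    34
2   M     4
3   C    22
4   F    27
5   C    11
6   F    13
7   M    18
8   F    32
9   M    21
take 9 rows with smallest mins:
  pos  mins
2   M     4
5   C    11
6   F    13
7   M    18
9   M    21
3   C    22
4   F    27
8   F    32
1   G    34
drop duplicate pos (keep=last):
  pos  mins
9   M    21
3   C    22
8   F    32
1   G    34
filter rows where mins <= 32:
  pos  mins
9   M    21
3   C    22
8   F    32
take 2 rows with largest mins:
  pos  mins
8   F    32
3   C    22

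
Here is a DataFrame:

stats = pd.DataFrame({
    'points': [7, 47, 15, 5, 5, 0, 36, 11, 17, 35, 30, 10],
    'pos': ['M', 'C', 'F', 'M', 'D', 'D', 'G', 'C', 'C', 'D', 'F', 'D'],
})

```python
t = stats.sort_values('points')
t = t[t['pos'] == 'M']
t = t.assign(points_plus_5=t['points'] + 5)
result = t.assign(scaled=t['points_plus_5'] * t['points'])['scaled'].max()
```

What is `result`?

84

sort by points:
    points pos
5        0   D
3        5   M
4        5   D
0        7   M
11      10   D
7       11   C
2       15   F
8       17   C
10      30   F
9       35   D
6       36   G
1       47   C
filter rows where pos == 'M':
   points pos
3       5   M
0       7   M
add column points_plus_5 = t['points'] + 5:
   points pos  points_plus_5
3       5   M             10
0       7   M             12
add column scaled = t['points_plus_5'] * t['points']:
   points pos  points_plus_5  scaled
3       5   M             10      50
0       7   M             12      84
Then the max of column 'scaled': 84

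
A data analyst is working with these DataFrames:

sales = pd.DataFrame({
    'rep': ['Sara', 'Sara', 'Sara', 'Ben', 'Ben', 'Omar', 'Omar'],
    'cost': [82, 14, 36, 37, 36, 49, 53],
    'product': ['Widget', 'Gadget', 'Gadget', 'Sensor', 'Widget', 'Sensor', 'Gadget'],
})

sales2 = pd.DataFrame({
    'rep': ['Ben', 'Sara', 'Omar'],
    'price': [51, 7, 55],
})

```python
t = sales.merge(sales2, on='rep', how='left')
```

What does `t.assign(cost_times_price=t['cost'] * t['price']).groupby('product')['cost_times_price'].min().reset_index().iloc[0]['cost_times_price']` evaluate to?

merge on 'rep' (how='left') → 7 rows:
    rep  cost product  price
0  Sara    82  Widget      7
1  Sara    14  Gadget      7
2  Sara    36  Gadget      7
3   Ben    37  Sensor     51
4   Ben    36  Widget     51
5  Omar    49  Sensor     55
6  Omar    53  Gadget     55
add column cost_times_price = t['cost'] * t['price']:
    rep  cost product  price  cost_times_price
0  Sara    82  Widget      7               574
1  Sara    14  Gadget      7                98
2  Sara    36  Gadget      7               252
3   Ben    37  Sensor     51              1887
4   Ben    36  Widget     51              1836
5  Omar    49  Sensor     55              2695
6  Omar    53  Gadget     55              2915
group by product, min of cost_times_price:
product
Gadget      98
Sensor    1887
Widget     574
Name: cost_times_price, dtype: int64
reset_index():
  product  cost_times_price
0  Gadget                98
1  Sensor              1887
2  Widget               574
Taking the value at position 0, column 'cost_times_price' gives 98.

98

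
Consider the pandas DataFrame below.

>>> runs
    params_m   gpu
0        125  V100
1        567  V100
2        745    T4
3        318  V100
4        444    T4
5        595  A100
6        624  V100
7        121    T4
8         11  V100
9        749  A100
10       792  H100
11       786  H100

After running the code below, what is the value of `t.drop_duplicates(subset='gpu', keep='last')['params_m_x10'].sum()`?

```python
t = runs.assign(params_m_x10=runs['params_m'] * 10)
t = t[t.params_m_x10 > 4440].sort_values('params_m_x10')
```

29100

add column params_m_x10 = runs['params_m'] * 10:
    params_m   gpu  params_m_x10
0        125  V100          1250
1        567  V100          5670
2        745    T4          7450
3        318  V100          3180
4        444    T4          4440
5        595  A100          5950
6        624  V100          6240
7        121    T4          1210
8         11  V100           110
9        749  A100          7490
10       792  H100          7920
11       786  H100          7860
filter rows where params_m_x10 > 4440:
    params_m   gpu  params_m_x10
1        567  V100          5670
2        745    T4          7450
5        595  A100          5950
6        624  V100          6240
9        749  A100          7490
10       792  H100          7920
11       786  H100          7860
sort by params_m_x10:
    params_m   gpu  params_m_x10
1        567  V100          5670
5        595  A100          5950
6        624  V100          6240
2        745    T4          7450
9        749  A100          7490
11       786  H100          7860
10       792  H100          7920
drop duplicate gpu (keep=last):
    params_m   gpu  params_m_x10
6        624  V100          6240
2        745    T4          7450
9        749  A100          7490
10       792  H100          7920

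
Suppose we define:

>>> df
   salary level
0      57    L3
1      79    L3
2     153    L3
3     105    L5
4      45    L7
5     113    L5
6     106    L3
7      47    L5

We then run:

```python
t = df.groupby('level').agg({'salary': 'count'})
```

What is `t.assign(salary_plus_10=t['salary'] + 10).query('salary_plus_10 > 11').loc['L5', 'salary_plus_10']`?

group by level, count of salary:
       salary
level        
L3          4
L5          3
L7          1
add column salary_plus_10 = t['salary'] + 10:
       salary  salary_plus_10
level                        
L3          4              14
L5          3              13
L7          1              11
filter rows where salary_plus_10 > 11:
       salary  salary_plus_10
level                        
L3          4              14
L5          3              13
value at row 'L5', column 'salary_plus_10' → 13

13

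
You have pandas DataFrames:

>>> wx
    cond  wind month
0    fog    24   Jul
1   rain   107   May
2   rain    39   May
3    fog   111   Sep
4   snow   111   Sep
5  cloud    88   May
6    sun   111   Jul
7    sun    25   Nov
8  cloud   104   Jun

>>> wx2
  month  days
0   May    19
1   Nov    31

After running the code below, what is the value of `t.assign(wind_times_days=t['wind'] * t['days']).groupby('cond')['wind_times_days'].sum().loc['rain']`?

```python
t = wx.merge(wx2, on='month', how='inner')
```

2774

merge on 'month' (how='inner') → 4 rows:
    cond  wind month  days
0   rain   107   May    19
1   rain    39   May    19
2  cloud    88   May    19
3    sun    25   Nov    31
add column wind_times_days = t['wind'] * t['days']:
    cond  wind month  days  wind_times_days
0   rain   107   May    19             2033
1   rain    39   May    19              741
2  cloud    88   May    19             1672
3    sun    25   Nov    31              775
group by cond, sum of wind_times_days:
cond
cloud    1672
rain     2774
sun       775
Name: wind_times_days, dtype: int64
The value at index 'rain' is 2774.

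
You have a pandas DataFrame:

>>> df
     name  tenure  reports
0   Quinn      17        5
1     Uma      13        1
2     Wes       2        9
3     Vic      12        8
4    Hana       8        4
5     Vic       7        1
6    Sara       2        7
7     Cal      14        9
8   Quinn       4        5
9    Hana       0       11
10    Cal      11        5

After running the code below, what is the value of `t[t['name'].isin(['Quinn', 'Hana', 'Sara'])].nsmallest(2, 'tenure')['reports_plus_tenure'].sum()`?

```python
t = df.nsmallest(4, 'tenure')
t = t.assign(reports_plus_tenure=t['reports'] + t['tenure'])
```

20

take 4 rows with smallest tenure:
    name  tenure  reports
9   Hana       0       11
2    Wes       2        9
6   Sara       2        7
8  Quinn       4        5
add column reports_plus_tenure = t['reports'] + t['tenure']:
    name  tenure  reports  reports_plus_tenure
9   Hana       0       11                   11
2    Wes       2        9                   11
6   Sara       2        7                    9
8  Quinn       4        5                    9
filter rows where name in ['Quinn', 'Hana', 'Sara']:
    name  tenure  reports  reports_plus_tenure
9   Hana       0       11                   11
6   Sara       2        7                    9
8  Quinn       4        5                    9
take 2 rows with smallest tenure:
   name  tenure  reports  reports_plus_tenure
9  Hana       0       11                   11
6  Sara       2        7                    9
Hence 20.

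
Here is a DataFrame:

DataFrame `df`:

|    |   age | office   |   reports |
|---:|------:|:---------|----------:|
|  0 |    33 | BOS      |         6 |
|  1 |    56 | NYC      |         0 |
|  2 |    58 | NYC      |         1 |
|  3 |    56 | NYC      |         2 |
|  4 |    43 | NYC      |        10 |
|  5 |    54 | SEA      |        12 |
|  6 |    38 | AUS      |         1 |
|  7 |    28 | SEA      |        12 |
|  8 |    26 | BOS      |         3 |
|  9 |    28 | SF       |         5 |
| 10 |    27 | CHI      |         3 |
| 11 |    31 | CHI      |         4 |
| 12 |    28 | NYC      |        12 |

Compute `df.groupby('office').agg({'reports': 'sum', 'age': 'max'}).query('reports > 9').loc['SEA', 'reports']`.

group by office: sum(reports), max(age):
        reports  age
office              
AUS           1   38
BOS           9   33
CHI           7   31
NYC          25   58
SEA          24   54
SF            5   28
filter rows where reports > 9:
        reports  age
office              
NYC          25   58
SEA          24   54
So loc['SEA', 'reports'] = 24.

24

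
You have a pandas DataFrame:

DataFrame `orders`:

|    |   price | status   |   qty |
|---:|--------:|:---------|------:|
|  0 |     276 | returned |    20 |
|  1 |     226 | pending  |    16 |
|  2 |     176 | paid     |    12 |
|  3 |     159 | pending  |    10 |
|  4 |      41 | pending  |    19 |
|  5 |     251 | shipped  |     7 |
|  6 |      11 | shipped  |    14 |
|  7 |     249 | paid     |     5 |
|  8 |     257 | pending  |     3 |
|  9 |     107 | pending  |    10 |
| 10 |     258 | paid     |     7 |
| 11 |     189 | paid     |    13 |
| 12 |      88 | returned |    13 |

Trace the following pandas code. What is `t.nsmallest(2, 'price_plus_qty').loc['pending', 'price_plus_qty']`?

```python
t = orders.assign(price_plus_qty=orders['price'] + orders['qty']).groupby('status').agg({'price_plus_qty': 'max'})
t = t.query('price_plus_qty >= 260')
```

260

add column price_plus_qty = orders['price'] + orders['qty']:
    price    status  qty  price_plus_qty
0     276  returned   20             296
1     226   pending   16             242
2     176      paid   12             188
3     159   pending   10             169
4      41   pending   19              60
5     251   shipped    7             258
6      11   shipped   14              25
7     249      paid    5             254
8     257   pending    3             260
9     107   pending   10             117
10    258      paid    7             265
11    189      paid   13             202
12     88  returned   13             101
group by status, max of price_plus_qty:
          price_plus_qty
status                  
paid                 265
pending              260
returned             296
shipped              258
filter rows where price_plus_qty >= 260:
          price_plus_qty
status                  
paid                 265
pending              260
returned             296
take 2 rows with smallest price_plus_qty:
         price_plus_qty
status                 
pending             260
paid                265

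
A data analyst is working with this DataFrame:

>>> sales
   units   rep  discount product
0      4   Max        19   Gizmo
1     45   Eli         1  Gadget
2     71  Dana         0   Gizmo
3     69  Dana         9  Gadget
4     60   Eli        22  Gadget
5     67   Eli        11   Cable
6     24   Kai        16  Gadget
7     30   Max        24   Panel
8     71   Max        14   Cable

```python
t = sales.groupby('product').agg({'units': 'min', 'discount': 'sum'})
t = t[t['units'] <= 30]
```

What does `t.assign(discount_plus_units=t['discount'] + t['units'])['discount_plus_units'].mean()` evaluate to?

group by product: min(units), sum(discount):
         units  discount
product                 
Cable       67        25
Gadget      24        48
Gizmo        4        19
Panel       30        24
filter rows where units <= 30:
         units  discount
product                 
Gadget      24        48
Gizmo        4        19
Panel       30        24
add column discount_plus_units = t['discount'] + t['units']:
         units  discount  discount_plus_units
product                                      
Gadget      24        48                   72
Gizmo        4        19                   23
Panel       30        24                   54

49.6666666667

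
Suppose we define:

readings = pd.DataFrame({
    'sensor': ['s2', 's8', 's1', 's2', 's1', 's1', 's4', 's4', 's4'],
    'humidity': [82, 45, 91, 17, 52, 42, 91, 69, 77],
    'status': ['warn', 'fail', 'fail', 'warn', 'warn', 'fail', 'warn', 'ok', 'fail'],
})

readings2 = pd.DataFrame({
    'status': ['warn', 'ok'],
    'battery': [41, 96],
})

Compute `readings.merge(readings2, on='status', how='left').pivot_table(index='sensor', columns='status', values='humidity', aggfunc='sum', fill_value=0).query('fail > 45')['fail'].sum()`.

210

merge on 'status' (how='left') → 9 rows:
  sensor  humidity status  battery
0     s2        82   warn     41.0
1     s8        45   fail      NaN
2     s1        91   fail      NaN
3     s2        17   warn     41.0
4     s1        52   warn     41.0
5     s1        42   fail      NaN
6     s4        91   warn     41.0
7     s4        69     ok     96.0
8     s4        77   fail      NaN
pivot: rows=sensor, cols=status, sum(humidity):
status  fail  ok  warn
sensor                
s1       133   0    52
s2         0   0    99
s4        77  69    91
s8        45   0     0
filter rows where fail > 45:
status  fail  ok  warn
sensor                
s1       133   0    52
s4        77  69    91
Taking the sum of column 'fail' gives 210.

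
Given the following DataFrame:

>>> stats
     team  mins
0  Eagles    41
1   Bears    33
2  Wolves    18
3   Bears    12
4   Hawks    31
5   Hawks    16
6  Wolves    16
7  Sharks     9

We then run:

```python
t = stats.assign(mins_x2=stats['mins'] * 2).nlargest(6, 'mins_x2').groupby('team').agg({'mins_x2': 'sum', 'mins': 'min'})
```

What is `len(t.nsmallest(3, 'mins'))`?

add column mins_x2 = stats['mins'] * 2:
     team  mins  mins_x2
0  Eagles    41       82
1   Bears    33       66
2  Wolves    18       36
3   Bears    12       24
4   Hawks    31       62
5   Hawks    16       32
6  Wolves    16       32
7  Sharks     9       18
take 6 rows with largest mins_x2:
     team  mins  mins_x2
0  Eagles    41       82
1   Bears    33       66
4   Hawks    31       62
2  Wolves    18       36
5   Hawks    16       32
6  Wolves    16       32
group by team: sum(mins_x2), min(mins):
        mins_x2  mins
team                 
Bears        66    33
Eagles       82    41
Hawks        94    16
Wolves       68    16
take 3 rows with smallest mins:
        mins_x2  mins
team                 
Hawks        94    16
Wolves       68    16
Bears        66    33
Taking the number of rows gives 3.

3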